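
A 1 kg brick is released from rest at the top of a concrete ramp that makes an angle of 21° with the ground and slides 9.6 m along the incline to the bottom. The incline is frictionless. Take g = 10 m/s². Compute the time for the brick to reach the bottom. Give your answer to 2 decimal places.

2.31 s

The weight component along the incline is mg sin 21° = 3.584 N and the normal force is N = mg cos 21° = 9.336 N.
With no friction, a = g sin 21° = 3.5837 m/s².
Starting from rest, L = ½at², so t = √(2L/a) = √(2 × 9.6 / 3.5837) = 2.3146 s.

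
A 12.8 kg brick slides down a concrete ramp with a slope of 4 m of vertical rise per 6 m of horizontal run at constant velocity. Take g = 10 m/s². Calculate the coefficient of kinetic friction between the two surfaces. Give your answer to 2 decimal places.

0.67

At constant velocity the net force along the incline is zero: mg sin 33.69° = μ mg cos 33.69°.
So μ = tan 33.69° = 0.5547 / 0.8321 = 0.6666.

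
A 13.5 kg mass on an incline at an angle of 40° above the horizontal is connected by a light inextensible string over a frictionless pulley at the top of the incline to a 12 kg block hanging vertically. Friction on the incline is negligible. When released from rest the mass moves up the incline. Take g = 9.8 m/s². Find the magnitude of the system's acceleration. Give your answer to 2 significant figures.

1.3 m/s²

For the mass on the incline: the weight component along the slope is m₁g sin 40° = 13.5 × 9.8 × 0.6428 = 85.042 N and the normal force is N = m₁g cos 40° = 101.348 N.
Newton's second law for the mass (up-slope positive): T − 85.042 = 13.5 a. For the hanging block (downward positive): 12 × 9.8 − T = 12 a.
Adding the two equations eliminates T: 32.558 = 25.5 a, so a = 1.2768 m/s².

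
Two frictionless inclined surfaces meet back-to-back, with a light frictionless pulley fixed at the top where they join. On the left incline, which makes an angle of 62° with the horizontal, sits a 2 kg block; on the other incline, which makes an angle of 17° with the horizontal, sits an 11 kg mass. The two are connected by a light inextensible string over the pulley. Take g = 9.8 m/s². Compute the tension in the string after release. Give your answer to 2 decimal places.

19.49 N

Resolve each weight along its own incline: the 2 kg mass has component 2 × 9.8 × sin 62° = 17.306 N down its slope, and the 11 kg mass has 11 × 9.8 × sin 17° = 31.518 N down its slope.
The 11 kg side's 31.518 N exceeds the other side's 17.306 N, so that mass slides down and the 2 kg mass slides up. Taking that direction as positive, Newton's second law for the whole system gives 31.518 − 17.306 = (2 + 11) a, so a = 14.212 / 13 = 1.0932 m/s².
For the 2 kg mass (up-slope positive): T − 17.306 = 2 × 1.0932, so T = 19.492 N.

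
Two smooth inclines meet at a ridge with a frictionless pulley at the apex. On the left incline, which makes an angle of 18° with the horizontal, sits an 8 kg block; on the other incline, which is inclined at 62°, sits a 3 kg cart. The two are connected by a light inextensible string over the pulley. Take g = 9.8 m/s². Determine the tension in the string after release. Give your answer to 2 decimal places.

Resolve each weight along its own incline: the 8 kg mass has component 8 × 9.8 × sin 18° = 24.227 N down its slope, and the 3 kg mass has 3 × 9.8 × sin 62° = 25.959 N down its slope.
The 3 kg side's 25.959 N exceeds the other side's 24.227 N, so that mass slides down and the 8 kg mass slides up. Taking that direction as positive, Newton's second law for the whole system gives 25.959 − 24.227 = (8 + 3) a, so a = 1.732 / 11 = 0.1575 m/s².
For the 8 kg mass (up-slope positive): T − 24.227 = 8 × 0.1575, so T = 25.487 N.

25.49 N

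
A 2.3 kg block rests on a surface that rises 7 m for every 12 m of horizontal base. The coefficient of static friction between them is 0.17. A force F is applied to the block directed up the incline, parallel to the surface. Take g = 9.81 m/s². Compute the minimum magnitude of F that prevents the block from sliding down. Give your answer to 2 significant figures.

8.1 N

The normal force is N = mg cos 30.26° = 19.489 N. With F at its minimum the block is on the verge of sliding down, so static friction is at its maximum μ_s N = 0.17 × 19.489 = 3.313 N and acts up the slope.
Equilibrium along the incline: F + μ_s N = mg sin 30.26°, so F = 11.369 − 3.313 = 8.056 N.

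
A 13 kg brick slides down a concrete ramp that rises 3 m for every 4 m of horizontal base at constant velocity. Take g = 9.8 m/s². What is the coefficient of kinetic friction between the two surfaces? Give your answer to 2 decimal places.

0.75

At constant velocity the net force along the incline is zero: mg sin 36.87° = μ mg cos 36.87°.
So μ = tan 36.87° = 0.6000 / 0.8000 = 0.7500.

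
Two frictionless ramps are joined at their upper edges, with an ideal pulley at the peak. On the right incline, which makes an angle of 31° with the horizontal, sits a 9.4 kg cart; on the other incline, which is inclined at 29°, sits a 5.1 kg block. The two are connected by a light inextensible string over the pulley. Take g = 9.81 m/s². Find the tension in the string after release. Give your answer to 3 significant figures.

Resolve each weight along its own incline: the 9.4 kg mass has component 9.4 × 9.81 × sin 31° = 47.494 N down its slope, and the 5.1 kg mass has 5.1 × 9.81 × sin 29° = 24.256 N down its slope.
The 9.4 kg side's 47.494 N exceeds the other side's 24.256 N, so that mass slides down and the 5.1 kg mass slides up. Taking that direction as positive, Newton's second law for the whole system gives 47.494 − 24.256 = (9.4 + 5.1) a, so a = 23.238 / 14.5 = 1.6026 m/s².
For the 5.1 kg mass (up-slope positive): T − 24.256 = 5.1 × 1.6026, so T = 32.429 N.

32.4 N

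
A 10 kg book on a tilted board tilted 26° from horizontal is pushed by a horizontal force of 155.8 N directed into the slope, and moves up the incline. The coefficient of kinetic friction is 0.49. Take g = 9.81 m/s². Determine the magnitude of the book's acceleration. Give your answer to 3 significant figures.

The horizontal push has components F cos 26° = 155.8 × 0.8988 = 140.033 N up the incline and F sin 26° = 155.8 × 0.4384 = 68.303 N pressing into the surface.
The normal force is therefore N = mg cos 26° + F sin 26° = 88.172 + 68.303 = 156.475 N, and kinetic friction down the slope is μN = 0.49 × 156.475 = 76.673 N.
Along the incline: F cos 26° − mg sin 26° − μN = ma, so 140.033 − 43.007 − 76.673 = 10 a, giving a = 2.0353 m/s².

2.04 m/s²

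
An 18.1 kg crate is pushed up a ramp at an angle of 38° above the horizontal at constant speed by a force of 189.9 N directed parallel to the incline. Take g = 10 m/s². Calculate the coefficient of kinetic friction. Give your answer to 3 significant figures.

At constant speed ΣF = 0 along the incline. The applied 189.9 N acts up the slope; the weight component mg sin 38° = 111.435 N and kinetic friction μN both act down the slope.
So 189.9 = 111.435 + μ × 142.630, giving μ = (189.9 − 111.435) / 142.630 = 0.5501.

0.550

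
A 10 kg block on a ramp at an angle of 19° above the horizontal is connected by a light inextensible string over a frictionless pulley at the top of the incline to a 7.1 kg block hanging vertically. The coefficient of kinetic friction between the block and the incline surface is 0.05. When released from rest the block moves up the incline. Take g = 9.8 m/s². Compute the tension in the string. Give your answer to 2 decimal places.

For the block on the incline: the weight component along the slope is m₁g sin 19° = 10 × 9.8 × 0.3256 = 31.909 N and the normal force is N = m₁g cos 19° = 92.661 N.
Kinetic friction opposes the block's motion up the incline: f = μN = 0.05 × 92.661 = 4.633 N acting down the slope.
Newton's second law for the block (up-slope positive): T − 31.909 − 4.633 = 10 a. For the hanging block (downward positive): 7.1 × 9.8 − T = 7.1 a.
Adding the two equations eliminates T: 33.038 = 17.1 a, so a = 1.9320 m/s².
Then from the hanging block's equation, T = 7.1 × (9.8 − 1.9320) = 55.863 N.

55.86 N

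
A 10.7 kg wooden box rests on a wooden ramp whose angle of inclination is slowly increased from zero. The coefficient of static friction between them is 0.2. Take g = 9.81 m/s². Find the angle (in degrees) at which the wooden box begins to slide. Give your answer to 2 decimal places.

At the threshold of sliding, static friction is at its maximum μ_s N and exactly balances the weight component along the incline: mg sin θ = μ_s mg cos θ.
Hence tan θ = μ_s = 0.2, so θ = arctan(0.2) = 11.3099°.

11.31°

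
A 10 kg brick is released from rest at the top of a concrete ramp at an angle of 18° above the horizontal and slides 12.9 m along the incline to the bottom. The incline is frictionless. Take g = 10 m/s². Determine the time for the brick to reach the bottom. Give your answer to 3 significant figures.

The weight component along the incline is mg sin 18° = 30.902 N and the normal force is N = mg cos 18° = 95.106 N.
With no friction, a = g sin 18° = 3.0902 m/s².
Starting from rest, L = ½at², so t = √(2L/a) = √(2 × 12.9 / 3.0902) = 2.8895 s.

2.89 s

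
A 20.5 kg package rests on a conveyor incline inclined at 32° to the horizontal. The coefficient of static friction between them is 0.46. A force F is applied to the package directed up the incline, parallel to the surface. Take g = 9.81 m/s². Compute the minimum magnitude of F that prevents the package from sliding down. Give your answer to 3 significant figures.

The normal force is N = mg cos 32° = 170.547 N. With F at its minimum the package is on the verge of sliding down, so static friction is at its maximum μ_s N = 0.46 × 170.547 = 78.452 N and acts up the slope.
Equilibrium along the incline: F + μ_s N = mg sin 32°, so F = 106.569 − 78.452 = 28.117 N.

28.1 N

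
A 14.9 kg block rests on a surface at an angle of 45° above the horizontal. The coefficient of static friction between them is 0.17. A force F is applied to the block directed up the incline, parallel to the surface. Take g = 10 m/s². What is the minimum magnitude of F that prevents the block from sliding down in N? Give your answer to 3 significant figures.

The normal force is N = mg cos 45° = 105.359 N. With F at its minimum the block is on the verge of sliding down, so static friction is at its maximum μ_s N = 0.17 × 105.359 = 17.911 N and acts up the slope.
Equilibrium along the incline: F + μ_s N = mg sin 45°, so F = 105.359 − 17.911 = 87.448 N.

87.4 N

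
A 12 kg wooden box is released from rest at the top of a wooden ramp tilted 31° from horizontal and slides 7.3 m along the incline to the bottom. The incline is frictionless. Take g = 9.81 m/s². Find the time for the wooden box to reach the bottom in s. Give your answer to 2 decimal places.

1.70 s

The weight component along the incline is mg sin 31° = 60.630 N and the normal force is N = mg cos 31° = 100.906 N.
With no friction, a = g sin 31° = 5.0525 m/s².
Starting from rest, L = ½at², so t = √(2L/a) = √(2 × 7.3 / 5.0525) = 1.6999 s.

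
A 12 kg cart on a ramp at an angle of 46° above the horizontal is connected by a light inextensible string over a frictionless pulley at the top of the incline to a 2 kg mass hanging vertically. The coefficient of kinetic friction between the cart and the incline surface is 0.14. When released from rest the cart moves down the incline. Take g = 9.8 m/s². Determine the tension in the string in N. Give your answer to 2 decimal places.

For the cart on the incline: the weight component along the slope is m₁g sin 46° = 12 × 9.8 × 0.7193 = 84.590 N and the normal force is N = m₁g cos 46° = 81.692 N.
Kinetic friction opposes the cart's motion down the incline: f = μN = 0.14 × 81.692 = 11.437 N acting up the slope.
Newton's second law for the cart (down-slope positive): 84.590 − 11.437 − T = 12 a. For the hanging mass (upward positive): T − 2 × 9.8 = 2 a.
Adding the two equations eliminates T: 53.553 = 14 a, so a = 3.8252 m/s².
Then from the hanging mass's equation, T = 2 × (9.8 + 3.8252) = 27.250 N.

27.25 N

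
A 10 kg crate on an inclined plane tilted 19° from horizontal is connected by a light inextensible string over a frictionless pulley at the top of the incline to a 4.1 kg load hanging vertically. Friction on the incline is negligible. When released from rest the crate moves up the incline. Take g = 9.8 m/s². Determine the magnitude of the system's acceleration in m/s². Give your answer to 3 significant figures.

0.587 m/s²

For the crate on the incline: the weight component along the slope is m₁g sin 19° = 10 × 9.8 × 0.3256 = 31.909 N and the normal force is N = m₁g cos 19° = 92.661 N.
Newton's second law for the crate (up-slope positive): T − 31.909 = 10 a. For the hanging load (downward positive): 4.1 × 9.8 − T = 4.1 a.
Adding the two equations eliminates T: 8.271 = 14.1 a, so a = 0.5866 m/s².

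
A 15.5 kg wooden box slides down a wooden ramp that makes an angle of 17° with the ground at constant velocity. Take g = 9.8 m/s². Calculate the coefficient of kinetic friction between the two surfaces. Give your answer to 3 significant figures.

0.306

At constant velocity the net force along the incline is zero: mg sin 17° = μ mg cos 17°.
So μ = tan 17° = 0.2924 / 0.9563 = 0.3058.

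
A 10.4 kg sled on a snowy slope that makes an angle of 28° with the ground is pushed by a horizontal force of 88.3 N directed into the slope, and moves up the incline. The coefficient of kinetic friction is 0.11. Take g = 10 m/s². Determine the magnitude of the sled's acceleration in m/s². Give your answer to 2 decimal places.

The horizontal push has components F cos 28° = 88.3 × 0.8829 = 77.960 N up the incline and F sin 28° = 88.3 × 0.4695 = 41.457 N pressing into the surface.
The normal force is therefore N = mg cos 28° + F sin 28° = 91.822 + 41.457 = 133.279 N, and kinetic friction down the slope is μN = 0.11 × 133.279 = 14.661 N.
Along the incline: F cos 28° − mg sin 28° − μN = ma, so 77.960 − 48.828 − 14.661 = 10.4 a, giving a = 1.3914 m/s².

1.39 m/s²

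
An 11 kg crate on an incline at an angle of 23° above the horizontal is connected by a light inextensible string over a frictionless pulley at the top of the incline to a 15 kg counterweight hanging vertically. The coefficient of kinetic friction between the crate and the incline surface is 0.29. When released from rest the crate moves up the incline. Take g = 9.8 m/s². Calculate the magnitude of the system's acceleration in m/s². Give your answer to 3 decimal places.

2.927 m/s²

For the crate on the incline: the weight component along the slope is m₁g sin 23° = 11 × 9.8 × 0.3907 = 42.117 N and the normal force is N = m₁g cos 23° = 99.230 N.
Kinetic friction opposes the crate's motion up the incline: f = μN = 0.29 × 99.230 = 28.777 N acting down the slope.
Newton's second law for the crate (up-slope positive): T − 42.117 − 28.777 = 11 a. For the hanging counterweight (downward positive): 15 × 9.8 − T = 15 a.
Adding the two equations eliminates T: 76.106 = 26 a, so a = 2.9272 m/s².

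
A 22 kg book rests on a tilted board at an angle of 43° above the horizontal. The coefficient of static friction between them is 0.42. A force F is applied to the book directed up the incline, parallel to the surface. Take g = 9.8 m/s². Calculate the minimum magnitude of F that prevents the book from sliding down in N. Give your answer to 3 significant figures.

80.8 N

The normal force is N = mg cos 43° = 157.680 N. With F at its minimum the book is on the verge of sliding down, so static friction is at its maximum μ_s N = 0.42 × 157.680 = 66.226 N and acts up the slope.
Equilibrium along the incline: F + μ_s N = mg sin 43°, so F = 147.039 − 66.226 = 80.813 N.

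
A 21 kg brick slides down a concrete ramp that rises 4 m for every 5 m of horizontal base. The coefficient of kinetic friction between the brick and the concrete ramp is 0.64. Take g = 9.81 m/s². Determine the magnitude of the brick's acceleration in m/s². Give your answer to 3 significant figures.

Resolving the weight along the incline: the component pulling the brick down the slope is mg sin 38.66° = 21 × 9.81 × 0.6247 = 128.694 N, and the normal force is N = mg cos 38.66° = 21 × 9.81 × 0.7809 = 160.873 N.
Kinetic friction acts up the slope with magnitude f = μN = 0.64 × 160.873 = 102.959 N.
Net force along the incline is 128.694 − 102.959 = 25.735 N, so a = 25.735 / 21 = 1.2255 m/s².

1.23 m/s²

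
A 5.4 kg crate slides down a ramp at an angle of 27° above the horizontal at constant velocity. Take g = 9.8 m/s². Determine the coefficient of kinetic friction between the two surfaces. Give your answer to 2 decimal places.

At constant velocity the net force along the incline is zero: mg sin 27° = μ mg cos 27°.
So μ = tan 27° = 0.4540 / 0.8910 = 0.5095.

0.51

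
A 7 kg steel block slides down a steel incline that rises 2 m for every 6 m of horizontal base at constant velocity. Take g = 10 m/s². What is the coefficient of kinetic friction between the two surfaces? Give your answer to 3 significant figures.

0.333

At constant velocity the net force along the incline is zero: mg sin 18.43° = μ mg cos 18.43°.
So μ = tan 18.43° = 0.3162 / 0.9487 = 0.3333.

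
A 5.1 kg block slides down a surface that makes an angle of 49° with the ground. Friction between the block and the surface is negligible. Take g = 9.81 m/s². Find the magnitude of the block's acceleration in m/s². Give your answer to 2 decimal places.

7.40 m/s²

Resolving the weight along the incline: the component pulling the block down the slope is mg sin 49° = 5.1 × 9.81 × 0.7547 = 37.758 N, and the normal force is N = mg cos 49° = 5.1 × 9.81 × 0.6561 = 32.825 N.
With no friction the net force along the incline is 37.758 N, so a = g sin 49° = 37.758 / 5.1 = 7.4035 m/s².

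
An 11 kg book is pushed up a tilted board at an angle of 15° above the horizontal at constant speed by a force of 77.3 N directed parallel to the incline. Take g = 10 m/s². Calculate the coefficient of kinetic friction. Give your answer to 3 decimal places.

0.460

At constant speed ΣF = 0 along the incline. The applied 77.3 N acts up the slope; the weight component mg sin 15° = 28.470 N and kinetic friction μN both act down the slope.
So 77.3 = 28.470 + μ × 106.252, giving μ = (77.3 − 28.470) / 106.252 = 0.4596.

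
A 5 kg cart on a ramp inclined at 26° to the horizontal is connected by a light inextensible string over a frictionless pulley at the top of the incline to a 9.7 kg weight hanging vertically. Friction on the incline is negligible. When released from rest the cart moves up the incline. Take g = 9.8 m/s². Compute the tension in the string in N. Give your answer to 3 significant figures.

For the cart on the incline: the weight component along the slope is m₁g sin 26° = 5 × 9.8 × 0.4384 = 21.482 N and the normal force is N = m₁g cos 26° = 44.041 N.
Newton's second law for the cart (up-slope positive): T − 21.482 = 5 a. For the hanging weight (downward positive): 9.7 × 9.8 − T = 9.7 a.
Adding the two equations eliminates T: 73.578 = 14.7 a, so a = 5.0053 m/s².
Then from the hanging weight's equation, T = 9.7 × (9.8 − 5.0053) = 46.509 N.

46.5 N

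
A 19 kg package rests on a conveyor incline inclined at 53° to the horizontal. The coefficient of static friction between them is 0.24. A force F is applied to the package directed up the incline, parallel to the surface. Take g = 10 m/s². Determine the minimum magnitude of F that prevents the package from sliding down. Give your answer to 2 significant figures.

120 N

The normal force is N = mg cos 53° = 114.345 N. With F at its minimum the package is on the verge of sliding down, so static friction is at its maximum μ_s N = 0.24 × 114.345 = 27.443 N and acts up the slope.
Equilibrium along the incline: F + μ_s N = mg sin 53°, so F = 151.741 − 27.443 = 124.298 N.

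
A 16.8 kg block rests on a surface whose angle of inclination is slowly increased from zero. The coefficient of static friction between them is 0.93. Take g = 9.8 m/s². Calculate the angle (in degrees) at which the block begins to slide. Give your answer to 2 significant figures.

At the threshold of sliding, static friction is at its maximum μ_s N and exactly balances the weight component along the incline: mg sin θ = μ_s mg cos θ.
Hence tan θ = μ_s = 0.93, so θ = arctan(0.93) = 42.9228°.

43°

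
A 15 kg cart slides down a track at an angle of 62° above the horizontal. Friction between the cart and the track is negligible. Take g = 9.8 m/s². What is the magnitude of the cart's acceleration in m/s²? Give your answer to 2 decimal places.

Resolving the weight along the incline: the component pulling the cart down the slope is mg sin 62° = 15 × 9.8 × 0.8829 = 129.786 N, and the normal force is N = mg cos 62° = 15 × 9.8 × 0.4695 = 69.016 N.
With no friction the net force along the incline is 129.786 N, so a = g sin 62° = 129.786 / 15 = 8.6524 m/s².

8.65 m/s²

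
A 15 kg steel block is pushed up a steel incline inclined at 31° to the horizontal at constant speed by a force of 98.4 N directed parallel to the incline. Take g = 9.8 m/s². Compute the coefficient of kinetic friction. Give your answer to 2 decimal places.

At constant speed ΣF = 0 along the incline. The applied 98.4 N acts up the slope; the weight component mg sin 31° = 75.711 N and kinetic friction μN both act down the slope.
So 98.4 = 75.711 + μ × 126.004, giving μ = (98.4 − 75.711) / 126.004 = 0.1801.

0.18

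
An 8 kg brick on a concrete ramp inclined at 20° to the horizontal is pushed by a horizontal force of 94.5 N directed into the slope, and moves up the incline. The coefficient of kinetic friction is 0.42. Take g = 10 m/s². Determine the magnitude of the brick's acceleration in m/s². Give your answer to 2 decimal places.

The horizontal push has components F cos 20° = 94.5 × 0.9397 = 88.802 N up the incline and F sin 20° = 94.5 × 0.3420 = 32.319 N pressing into the surface.
The normal force is therefore N = mg cos 20° + F sin 20° = 75.176 + 32.319 = 107.495 N, and kinetic friction down the slope is μN = 0.42 × 107.495 = 45.148 N.
Along the incline: F cos 20° − mg sin 20° − μN = ma, so 88.802 − 27.360 − 45.148 = 8 a, giving a = 2.0368 m/s².

2.04 m/s²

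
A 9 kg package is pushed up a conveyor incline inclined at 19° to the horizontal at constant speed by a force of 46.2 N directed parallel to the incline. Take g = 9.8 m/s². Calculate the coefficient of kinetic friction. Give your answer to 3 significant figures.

At constant speed ΣF = 0 along the incline. The applied 46.2 N acts up the slope; the weight component mg sin 19° = 28.715 N and kinetic friction μN both act down the slope.
So 46.2 = 28.715 + μ × 83.395, giving μ = (46.2 − 28.715) / 83.395 = 0.2097.

0.210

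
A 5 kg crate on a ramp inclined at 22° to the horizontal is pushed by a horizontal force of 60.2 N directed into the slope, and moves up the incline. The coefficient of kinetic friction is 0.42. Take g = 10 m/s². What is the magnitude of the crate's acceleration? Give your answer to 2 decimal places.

The horizontal push has components F cos 22° = 60.2 × 0.9272 = 55.817 N up the incline and F sin 22° = 60.2 × 0.3746 = 22.551 N pressing into the surface.
The normal force is therefore N = mg cos 22° + F sin 22° = 46.360 + 22.551 = 68.911 N, and kinetic friction down the slope is μN = 0.42 × 68.911 = 28.943 N.
Along the incline: F cos 22° − mg sin 22° − μN = ma, so 55.817 − 18.730 − 28.943 = 5 a, giving a = 1.6288 m/s².

1.63 m/s²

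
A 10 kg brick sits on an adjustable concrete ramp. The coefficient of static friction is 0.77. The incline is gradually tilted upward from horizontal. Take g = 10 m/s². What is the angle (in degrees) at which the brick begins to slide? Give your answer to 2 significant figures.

At the threshold of sliding, static friction is at its maximum μ_s N and exactly balances the weight component along the incline: mg sin θ = μ_s mg cos θ.
Hence tan θ = μ_s = 0.77, so θ = arctan(0.77) = 37.5963°.

38°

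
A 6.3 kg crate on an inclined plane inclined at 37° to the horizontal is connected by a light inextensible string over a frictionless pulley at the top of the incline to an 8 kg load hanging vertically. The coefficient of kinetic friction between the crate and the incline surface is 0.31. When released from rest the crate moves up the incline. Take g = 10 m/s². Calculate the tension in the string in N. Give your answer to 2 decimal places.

For the crate on the incline: the weight component along the slope is m₁g sin 37° = 6.3 × 10 × 0.6018 = 37.913 N and the normal force is N = m₁g cos 37° = 50.314 N.
Kinetic friction opposes the crate's motion up the incline: f = μN = 0.31 × 50.314 = 15.597 N acting down the slope.
Newton's second law for the crate (up-slope positive): T − 37.913 − 15.597 = 6.3 a. For the hanging load (downward positive): 8 × 10 − T = 8 a.
Adding the two equations eliminates T: 26.490 = 14.3 a, so a = 1.8524 m/s².
Then from the hanging load's equation, T = 8 × (10 − 1.8524) = 65.181 N.

65.18 N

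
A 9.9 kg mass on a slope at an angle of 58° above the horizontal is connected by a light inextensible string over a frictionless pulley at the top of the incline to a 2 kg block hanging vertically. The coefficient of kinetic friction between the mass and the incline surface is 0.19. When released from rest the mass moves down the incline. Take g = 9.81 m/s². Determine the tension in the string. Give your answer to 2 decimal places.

28.52 N

For the mass on the incline: the weight component along the slope is m₁g sin 58° = 9.9 × 9.81 × 0.8480 = 82.357 N and the normal force is N = m₁g cos 58° = 51.465 N.
Kinetic friction opposes the mass's motion down the incline: f = μN = 0.19 × 51.465 = 9.778 N acting up the slope.
Newton's second law for the mass (down-slope positive): 82.357 − 9.778 − T = 9.9 a. For the hanging block (upward positive): T − 2 × 9.81 = 2 a.
Adding the two equations eliminates T: 52.959 = 11.9 a, so a = 4.4503 m/s².
Then from the hanging block's equation, T = 2 × (9.81 + 4.4503) = 28.521 N.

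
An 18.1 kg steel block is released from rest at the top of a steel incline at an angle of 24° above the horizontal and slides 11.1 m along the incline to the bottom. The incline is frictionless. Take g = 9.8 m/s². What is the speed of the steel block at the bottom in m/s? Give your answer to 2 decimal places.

The weight component along the incline is mg sin 24° = 72.147 N and the normal force is N = mg cos 24° = 162.045 N.
With no friction, a = g sin 24° = 3.9860 m/s².
Starting from rest over a distance of 11.1 m, v² = 2aL = 2 × 3.9860 × 11.1 = 88.4892, so v = 9.4069 m/s.

9.41 m/s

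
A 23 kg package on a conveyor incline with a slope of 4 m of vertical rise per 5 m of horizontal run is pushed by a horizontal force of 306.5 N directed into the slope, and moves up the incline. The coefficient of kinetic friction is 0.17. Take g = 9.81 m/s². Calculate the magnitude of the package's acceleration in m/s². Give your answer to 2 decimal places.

The horizontal push has components F cos 38.66° = 306.5 × 0.7809 = 239.346 N up the incline and F sin 38.66° = 306.5 × 0.6247 = 191.471 N pressing into the surface.
The normal force is therefore N = mg cos 38.66° + F sin 38.66° = 176.194 + 191.471 = 367.665 N, and kinetic friction down the slope is μN = 0.17 × 367.665 = 62.503 N.
Along the incline: F cos 38.66° − mg sin 38.66° − μN = ma, so 239.346 − 140.951 − 62.503 = 23 a, giving a = 1.5605 m/s².

1.56 m/s²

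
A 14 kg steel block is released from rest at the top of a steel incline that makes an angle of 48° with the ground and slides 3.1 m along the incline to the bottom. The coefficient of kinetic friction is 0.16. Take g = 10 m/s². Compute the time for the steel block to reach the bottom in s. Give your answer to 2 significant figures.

0.99 s

The weight component along the incline is mg sin 48° = 104.040 N and the normal force is N = mg cos 48° = 93.678 N.
Friction up the slope is f = μN = 0.16 × 93.678 = 14.988 N, so the net downslope force is 104.040 − 14.988 = 89.052 N and a = 89.052 / 14 = 6.3609 m/s².
Starting from rest, L = ½at², so t = √(2L/a) = √(2 × 3.1 / 6.3609) = 0.9873 s.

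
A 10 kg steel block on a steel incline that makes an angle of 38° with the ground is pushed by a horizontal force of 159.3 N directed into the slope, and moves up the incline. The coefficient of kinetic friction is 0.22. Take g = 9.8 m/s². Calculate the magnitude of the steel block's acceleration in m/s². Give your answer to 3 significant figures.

The horizontal push has components F cos 38° = 159.3 × 0.7880 = 125.528 N up the incline and F sin 38° = 159.3 × 0.6157 = 98.081 N pressing into the surface.
The normal force is therefore N = mg cos 38° + F sin 38° = 77.224 + 98.081 = 175.305 N, and kinetic friction down the slope is μN = 0.22 × 175.305 = 38.567 N.
Along the incline: F cos 38° − mg sin 38° − μN = ma, so 125.528 − 60.339 − 38.567 = 10 a, giving a = 2.6622 m/s².

2.66 m/s²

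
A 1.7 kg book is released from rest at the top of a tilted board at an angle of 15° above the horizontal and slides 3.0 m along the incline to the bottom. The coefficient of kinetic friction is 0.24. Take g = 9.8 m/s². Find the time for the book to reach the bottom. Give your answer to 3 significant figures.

4.76 s

The weight component along the incline is mg sin 15° = 4.312 N and the normal force is N = mg cos 15° = 16.092 N.
Friction up the slope is f = μN = 0.24 × 16.092 = 3.862 N, so the net downslope force is 4.312 − 3.862 = 0.450 N and a = 0.450 / 1.7 = 0.2647 m/s².
Starting from rest, L = ½at², so t = √(2L/a) = √(2 × 3.0 / 0.2647) = 4.7610 s.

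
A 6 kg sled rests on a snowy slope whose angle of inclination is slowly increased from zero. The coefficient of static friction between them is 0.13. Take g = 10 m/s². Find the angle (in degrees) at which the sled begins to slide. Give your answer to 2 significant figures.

At the threshold of sliding, static friction is at its maximum μ_s N and exactly balances the weight component along the incline: mg sin θ = μ_s mg cos θ.
Hence tan θ = μ_s = 0.13, so θ = arctan(0.13) = 7.4069°.

7.4°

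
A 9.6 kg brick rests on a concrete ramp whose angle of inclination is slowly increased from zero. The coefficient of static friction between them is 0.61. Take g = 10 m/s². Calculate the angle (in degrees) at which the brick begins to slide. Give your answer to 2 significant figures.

31°

At the threshold of sliding, static friction is at its maximum μ_s N and exactly balances the weight component along the incline: mg sin θ = μ_s mg cos θ.
Hence tan θ = μ_s = 0.61, so θ = arctan(0.61) = 31.3832°.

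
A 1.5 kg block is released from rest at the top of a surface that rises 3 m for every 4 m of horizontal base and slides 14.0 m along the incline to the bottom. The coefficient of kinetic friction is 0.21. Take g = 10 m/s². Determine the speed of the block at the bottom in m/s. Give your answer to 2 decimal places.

The weight component along the incline is mg sin 36.87° = 9.000 N and the normal force is N = mg cos 36.87° = 12.000 N.
Friction up the slope is f = μN = 0.21 × 12.000 = 2.520 N, so the net downslope force is 9.000 − 2.520 = 6.480 N and a = 6.480 / 1.5 = 4.3200 m/s².
Starting from rest over a distance of 14.0 m, v² = 2aL = 2 × 4.3200 × 14.0 = 120.9600, so v = 10.9982 m/s.

11.00 m/s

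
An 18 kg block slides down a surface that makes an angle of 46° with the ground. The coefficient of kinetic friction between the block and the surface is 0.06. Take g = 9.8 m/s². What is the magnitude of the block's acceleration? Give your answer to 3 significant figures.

Resolving the weight along the incline: the component pulling the block down the slope is mg sin 46° = 18 × 9.8 × 0.7193 = 126.885 N, and the normal force is N = mg cos 46° = 18 × 9.8 × 0.6947 = 122.545 N.
Kinetic friction acts up the slope with magnitude f = μN = 0.06 × 122.545 = 7.353 N.
Net force along the incline is 126.885 − 7.353 = 119.532 N, so a = 119.532 / 18 = 6.6407 m/s².

6.64 m/s²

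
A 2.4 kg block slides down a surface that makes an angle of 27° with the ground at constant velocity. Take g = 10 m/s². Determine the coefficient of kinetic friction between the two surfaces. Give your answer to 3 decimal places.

At constant velocity the net force along the incline is zero: mg sin 27° = μ mg cos 27°.
So μ = tan 27° = 0.4540 / 0.8910 = 0.5095.

0.510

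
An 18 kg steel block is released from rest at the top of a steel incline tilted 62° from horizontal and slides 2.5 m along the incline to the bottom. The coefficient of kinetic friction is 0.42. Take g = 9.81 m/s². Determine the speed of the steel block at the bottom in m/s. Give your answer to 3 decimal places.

The weight component along the incline is mg sin 62° = 155.911 N and the normal force is N = mg cos 62° = 82.899 N.
Friction up the slope is f = μN = 0.42 × 82.899 = 34.818 N, so the net downslope force is 155.911 − 34.818 = 121.093 N and a = 121.093 / 18 = 6.7274 m/s².
Starting from rest over a distance of 2.5 m, v² = 2aL = 2 × 6.7274 × 2.5 = 33.6370, so v = 5.7997 m/s.

5.800 m/s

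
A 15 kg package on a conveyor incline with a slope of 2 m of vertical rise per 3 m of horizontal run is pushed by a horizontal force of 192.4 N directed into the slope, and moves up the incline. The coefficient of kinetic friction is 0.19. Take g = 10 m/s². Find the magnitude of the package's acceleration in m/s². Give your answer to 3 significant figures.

The horizontal push has components F cos 33.69° = 192.4 × 0.8321 = 160.096 N up the incline and F sin 33.69° = 192.4 × 0.5547 = 106.724 N pressing into the surface.
The normal force is therefore N = mg cos 33.69° + F sin 33.69° = 124.815 + 106.724 = 231.539 N, and kinetic friction down the slope is μN = 0.19 × 231.539 = 43.992 N.
Along the incline: F cos 33.69° − mg sin 33.69° − μN = ma, so 160.096 − 83.205 − 43.992 = 15 a, giving a = 2.1933 m/s².

2.19 m/s²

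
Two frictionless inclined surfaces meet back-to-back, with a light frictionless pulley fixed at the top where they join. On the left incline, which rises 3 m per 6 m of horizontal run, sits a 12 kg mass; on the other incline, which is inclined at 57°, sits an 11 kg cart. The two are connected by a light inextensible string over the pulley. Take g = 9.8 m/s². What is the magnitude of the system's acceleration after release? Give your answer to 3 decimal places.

1.644 m/s²

Resolve each weight along its own incline: the 12 kg mass has component 12 × 9.8 × sin 26.57° = 52.592 N down its slope, and the 11 kg mass has 11 × 9.8 × sin 57° = 90.409 N down its slope.
The 11 kg side's 90.409 N exceeds the other side's 52.592 N, so that mass slides down and the 12 kg mass slides up. Taking that direction as positive, Newton's second law for the whole system gives 90.409 − 52.592 = (12 + 11) a, so a = 37.817 / 23 = 1.6442 m/s².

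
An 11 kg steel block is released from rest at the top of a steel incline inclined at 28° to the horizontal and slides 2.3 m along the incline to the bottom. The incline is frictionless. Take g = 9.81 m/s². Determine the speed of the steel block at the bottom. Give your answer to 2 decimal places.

4.60 m/s

The weight component along the incline is mg sin 28° = 50.661 N and the normal force is N = mg cos 28° = 95.279 N.
With no friction, a = g sin 28° = 4.6055 m/s².
Starting from rest over a distance of 2.3 m, v² = 2aL = 2 × 4.6055 × 2.3 = 21.1853, so v = 4.6027 m/s.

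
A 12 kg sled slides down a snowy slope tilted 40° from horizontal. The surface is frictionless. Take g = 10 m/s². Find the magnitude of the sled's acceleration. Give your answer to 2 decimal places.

Resolving the weight along the incline: the component pulling the sled down the slope is mg sin 40° = 12 × 10 × 0.6428 = 77.136 N, and the normal force is N = mg cos 40° = 12 × 10 × 0.7660 = 91.920 N.
With no friction the net force along the incline is 77.136 N, so a = g sin 40° = 77.136 / 12 = 6.4280 m/s².

6.43 m/s²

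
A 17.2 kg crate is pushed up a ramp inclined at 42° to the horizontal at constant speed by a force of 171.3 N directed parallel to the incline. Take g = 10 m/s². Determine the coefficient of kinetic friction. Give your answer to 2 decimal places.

At constant speed ΣF = 0 along the incline. The applied 171.3 N acts up the slope; the weight component mg sin 42° = 115.090 N and kinetic friction μN both act down the slope.
So 171.3 = 115.090 + μ × 127.821, giving μ = (171.3 − 115.090) / 127.821 = 0.4398.

0.44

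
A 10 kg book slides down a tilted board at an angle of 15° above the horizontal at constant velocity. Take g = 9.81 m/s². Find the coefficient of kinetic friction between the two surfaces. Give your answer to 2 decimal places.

0.27

At constant velocity the net force along the incline is zero: mg sin 15° = μ mg cos 15°.
So μ = tan 15° = 0.2588 / 0.9659 = 0.2679.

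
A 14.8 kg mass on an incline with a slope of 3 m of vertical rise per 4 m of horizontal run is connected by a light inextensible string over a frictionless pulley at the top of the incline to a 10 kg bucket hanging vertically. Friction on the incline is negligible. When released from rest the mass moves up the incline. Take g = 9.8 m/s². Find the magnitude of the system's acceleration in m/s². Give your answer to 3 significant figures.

For the mass on the incline: the weight component along the slope is m₁g sin 36.87° = 14.8 × 9.8 × 0.6000 = 87.024 N and the normal force is N = m₁g cos 36.87° = 116.032 N.
Newton's second law for the mass (up-slope positive): T − 87.024 = 14.8 a. For the hanging bucket (downward positive): 10 × 9.8 − T = 10 a.
Adding the two equations eliminates T: 10.976 = 24.8 a, so a = 0.4426 m/s².

0.443 m/s²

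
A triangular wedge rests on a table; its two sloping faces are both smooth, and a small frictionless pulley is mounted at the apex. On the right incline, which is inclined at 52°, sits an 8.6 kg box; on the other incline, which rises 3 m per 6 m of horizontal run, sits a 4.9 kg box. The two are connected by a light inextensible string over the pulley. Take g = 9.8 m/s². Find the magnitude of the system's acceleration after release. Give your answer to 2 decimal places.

3.33 m/s²

Resolve each weight along its own incline: the 8.6 kg mass has component 8.6 × 9.8 × sin 52° = 66.414 N down its slope, and the 4.9 kg mass has 4.9 × 9.8 × sin 26.57° = 21.475 N down its slope.
The 8.6 kg side's 66.414 N exceeds the other side's 21.475 N, so that mass slides down and the 4.9 kg mass slides up. Taking that direction as positive, Newton's second law for the whole system gives 66.414 − 21.475 = (8.6 + 4.9) a, so a = 44.939 / 13.5 = 3.3288 m/s².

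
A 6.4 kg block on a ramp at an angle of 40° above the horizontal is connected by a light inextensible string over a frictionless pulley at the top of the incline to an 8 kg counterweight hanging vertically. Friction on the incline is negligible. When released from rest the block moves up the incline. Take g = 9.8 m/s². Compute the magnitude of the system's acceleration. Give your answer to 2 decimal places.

For the block on the incline: the weight component along the slope is m₁g sin 40° = 6.4 × 9.8 × 0.6428 = 40.316 N and the normal force is N = m₁g cos 40° = 48.046 N.
Newton's second law for the block (up-slope positive): T − 40.316 = 6.4 a. For the hanging counterweight (downward positive): 8 × 9.8 − T = 8 a.
Adding the two equations eliminates T: 38.084 = 14.4 a, so a = 2.6447 m/s².

2.64 m/s²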